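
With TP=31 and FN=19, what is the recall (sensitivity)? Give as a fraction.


Recall = TP / (TP + FN) = 31 / 50 = 31/50.

31/50


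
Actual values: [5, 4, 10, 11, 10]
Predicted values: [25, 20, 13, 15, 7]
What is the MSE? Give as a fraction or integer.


MSE = (1/5) * ((5-25)^2=400 + (4-20)^2=256 + (10-13)^2=9 + (11-15)^2=16 + (10-7)^2=9). Sum = 690. MSE = 138.

138


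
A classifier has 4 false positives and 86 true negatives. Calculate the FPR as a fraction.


FPR = FP / (FP + TN) = 4 / 90 = 2/45.

2/45


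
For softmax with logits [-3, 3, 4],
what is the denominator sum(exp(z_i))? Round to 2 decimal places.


Denom = e^-3=0.0498 + e^3=20.0855 + e^4=54.5982. Sum = 74.7335, which rounds to 74.73.

74.73


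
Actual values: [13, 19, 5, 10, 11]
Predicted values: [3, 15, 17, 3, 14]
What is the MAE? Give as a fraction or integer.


MAE = (1/5) * (|13-3|=10 + |19-15|=4 + |5-17|=12 + |10-3|=7 + |11-14|=3). Sum = 36. MAE = 36/5.

36/5


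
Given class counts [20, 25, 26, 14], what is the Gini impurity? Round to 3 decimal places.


Total = 85. Proportions: 20/85, 25/85, 26/85, 14/85. sum(p_i^2) = 0.2626. Gini = 1 - 0.2626 = 0.7374, which rounds to 0.737.

0.737


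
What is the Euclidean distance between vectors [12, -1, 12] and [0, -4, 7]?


d = sqrt(sum of squared differences). (12-0)^2=144, (-1--4)^2=9, (12-7)^2=25. Sum = 178.

sqrt(178)


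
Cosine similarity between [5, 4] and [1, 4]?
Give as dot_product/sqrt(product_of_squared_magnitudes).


dot = 21. |a|^2 = 41, |b|^2 = 17. cos = 21/sqrt(697).

21/sqrt(697)


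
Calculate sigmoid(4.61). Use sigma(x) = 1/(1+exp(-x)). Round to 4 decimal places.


sigma(4.61) = 1/(1+e^(-4.61)) = 1/(1+0.009952) = 1/1.009952 = 0.9901.

0.9901


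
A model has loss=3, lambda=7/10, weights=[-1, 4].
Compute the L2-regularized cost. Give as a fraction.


L2 sq norm = sum(w^2) = 17. J = 3 + 7/10 * 17 = 149/10.

149/10


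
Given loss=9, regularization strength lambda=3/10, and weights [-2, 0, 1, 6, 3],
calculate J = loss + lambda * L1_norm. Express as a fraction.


L1 norm = sum(|w|) = 12. J = 9 + 3/10 * 12 = 63/5.

63/5


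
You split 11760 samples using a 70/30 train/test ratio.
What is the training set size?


Test set = 11760 * 30% = 3528. Training set = 11760 - 3528 = 8232.

8232


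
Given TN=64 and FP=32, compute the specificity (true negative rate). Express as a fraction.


Specificity = TN / (TN + FP) = 64 / 96 = 2/3.

2/3


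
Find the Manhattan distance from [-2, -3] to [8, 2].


d = sum of absolute differences: |-2-8|=10 + |-3-2|=5 = 15.

15


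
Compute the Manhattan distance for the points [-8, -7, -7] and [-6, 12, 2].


d = sum of absolute differences: |-8--6|=2 + |-7-12|=19 + |-7-2|=9 = 30.

30


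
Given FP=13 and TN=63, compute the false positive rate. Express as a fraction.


FPR = FP / (FP + TN) = 13 / 76 = 13/76.

13/76


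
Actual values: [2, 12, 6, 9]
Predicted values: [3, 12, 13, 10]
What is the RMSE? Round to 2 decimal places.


MSE = 12.7500. RMSE = sqrt(12.7500) = 3.57.

3.57


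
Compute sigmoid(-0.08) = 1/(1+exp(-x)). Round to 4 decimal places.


sigma(-0.08) = 1/(1+e^(0.08)) = 1/(1+1.083287) = 1/2.083287 = 0.4800.

0.4800


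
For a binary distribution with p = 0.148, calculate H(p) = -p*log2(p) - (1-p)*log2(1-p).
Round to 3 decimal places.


H = -0.148*log2(0.148) - 0.852*log2(0.852) = 0.605.

0.605


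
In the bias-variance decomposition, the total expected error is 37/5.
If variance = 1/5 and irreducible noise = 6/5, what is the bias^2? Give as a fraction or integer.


Total error = bias^2 + variance + irreducible noise. So bias^2 = 37/5 - 1/5 - 6/5 = 6.

6


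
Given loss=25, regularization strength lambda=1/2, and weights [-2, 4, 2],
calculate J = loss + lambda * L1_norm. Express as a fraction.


L1 norm = sum(|w|) = 8. J = 25 + 1/2 * 8 = 29.

29


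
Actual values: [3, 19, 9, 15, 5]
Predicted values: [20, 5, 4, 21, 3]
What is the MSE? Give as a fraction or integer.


MSE = (1/5) * ((3-20)^2=289 + (19-5)^2=196 + (9-4)^2=25 + (15-21)^2=36 + (5-3)^2=4). Sum = 550. MSE = 110.

110


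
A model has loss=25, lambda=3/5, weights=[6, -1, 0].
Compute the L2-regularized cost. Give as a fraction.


L2 sq norm = sum(w^2) = 37. J = 25 + 3/5 * 37 = 236/5.

236/5


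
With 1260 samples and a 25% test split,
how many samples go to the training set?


Test set = 1260 * 25% = 315. Training set = 1260 - 315 = 945.

945


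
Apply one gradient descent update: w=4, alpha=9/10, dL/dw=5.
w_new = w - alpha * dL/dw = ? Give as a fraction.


w_new = 4 - 9/10 * 5 = 4 - 9/2 = -1/2.

-1/2


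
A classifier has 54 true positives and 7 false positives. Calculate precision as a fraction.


Precision = TP / (TP + FP) = 54 / 61 = 54/61.

54/61


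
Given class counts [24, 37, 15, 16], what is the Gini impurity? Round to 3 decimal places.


Total = 92. Proportions: 24/92, 37/92, 15/92, 16/92. sum(p_i^2) = 0.2866. Gini = 1 - 0.2866 = 0.7134, which rounds to 0.713.

0.713


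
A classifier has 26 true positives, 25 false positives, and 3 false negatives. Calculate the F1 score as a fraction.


Precision = 26/51 = 26/51. Recall = 26/29 = 26/29. F1 = 2*P*R/(P+R) = 13/20.

13/20


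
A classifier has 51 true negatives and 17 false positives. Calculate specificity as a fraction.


Specificity = TN / (TN + FP) = 51 / 68 = 3/4.

3/4


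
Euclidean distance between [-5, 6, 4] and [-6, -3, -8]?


d = sqrt(sum of squared differences). (-5--6)^2=1, (6--3)^2=81, (4--8)^2=144. Sum = 226.

sqrt(226)


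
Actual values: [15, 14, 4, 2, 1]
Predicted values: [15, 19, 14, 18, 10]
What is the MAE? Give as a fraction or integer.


MAE = (1/5) * (|15-15|=0 + |14-19|=5 + |4-14|=10 + |2-18|=16 + |1-10|=9). Sum = 40. MAE = 8.

8


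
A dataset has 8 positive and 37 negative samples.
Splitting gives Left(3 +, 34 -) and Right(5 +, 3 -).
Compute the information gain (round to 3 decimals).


H(parent) = 0.6752. H(left) = 0.4060, H(right) = 0.9544. Weighted = (37/45)*0.4060 + (8/45)*0.9544 = 0.5035. IG = 0.6752 - 0.5035 = 0.1717, which rounds to 0.172.

0.172


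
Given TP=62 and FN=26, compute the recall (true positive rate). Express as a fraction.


Recall = TP / (TP + FN) = 62 / 88 = 31/44.

31/44


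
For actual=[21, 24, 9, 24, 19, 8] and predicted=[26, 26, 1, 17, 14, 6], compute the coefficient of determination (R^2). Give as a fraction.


Mean(y) = 35/2. SS_res = 171. SS_tot = 523/2. R^2 = 1 - 171/(523/2) = 181/523.

181/523


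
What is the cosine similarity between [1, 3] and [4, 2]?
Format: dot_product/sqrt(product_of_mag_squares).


dot = 10. |a|^2 = 10, |b|^2 = 20. cos = 10/sqrt(200).

10/sqrt(200)


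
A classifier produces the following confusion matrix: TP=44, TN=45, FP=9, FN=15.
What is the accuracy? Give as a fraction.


Accuracy = (TP + TN) / (TP + TN + FP + FN) = (44 + 45) / 113 = 89/113.

89/113


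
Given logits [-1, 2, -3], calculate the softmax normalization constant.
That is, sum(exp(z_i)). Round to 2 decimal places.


Denom = e^-1=0.3679 + e^2=7.3891 + e^-3=0.0498. Sum = 7.8068, which rounds to 7.81.

7.81


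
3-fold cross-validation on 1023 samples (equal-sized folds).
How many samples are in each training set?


Each validation fold has 1023/3 = 341 samples. Training set = 1023 - 341 = 682.

682


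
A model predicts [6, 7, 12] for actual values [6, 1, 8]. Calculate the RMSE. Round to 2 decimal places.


MSE = 17.3333. RMSE = sqrt(17.3333) = 4.16.

4.16


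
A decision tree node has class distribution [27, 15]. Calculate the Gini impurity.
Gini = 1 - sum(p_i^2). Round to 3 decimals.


Total = 42. Proportions: 27/42, 15/42. sum(p_i^2) = 0.5408. Gini = 1 - 0.5408 = 0.4592, which rounds to 0.459.

0.459


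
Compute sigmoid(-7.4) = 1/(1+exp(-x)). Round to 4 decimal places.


sigma(-7.4) = 1/(1+e^(7.4)) = 1/(1+1635.984430) = 1/1636.984430 = 0.0006.

0.0006


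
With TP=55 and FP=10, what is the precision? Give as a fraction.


Precision = TP / (TP + FP) = 55 / 65 = 11/13.

11/13


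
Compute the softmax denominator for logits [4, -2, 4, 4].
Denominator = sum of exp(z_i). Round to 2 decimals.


Denom = e^4=54.5982 + e^-2=0.1353 + e^4=54.5982 + e^4=54.5982. Sum = 163.9299, which rounds to 163.93.

163.93


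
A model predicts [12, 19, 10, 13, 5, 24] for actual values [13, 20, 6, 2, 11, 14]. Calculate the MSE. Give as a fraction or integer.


MSE = (1/6) * ((13-12)^2=1 + (20-19)^2=1 + (6-10)^2=16 + (2-13)^2=121 + (11-5)^2=36 + (14-24)^2=100). Sum = 275. MSE = 275/6.

275/6


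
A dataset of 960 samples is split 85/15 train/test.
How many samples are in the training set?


Test set = 960 * 15% = 144. Training set = 960 - 144 = 816.

816


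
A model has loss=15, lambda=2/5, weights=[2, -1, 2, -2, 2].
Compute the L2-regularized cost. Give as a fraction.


L2 sq norm = sum(w^2) = 17. J = 15 + 2/5 * 17 = 109/5.

109/5


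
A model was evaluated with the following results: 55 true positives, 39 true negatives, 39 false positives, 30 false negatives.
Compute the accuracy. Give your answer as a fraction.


Accuracy = (TP + TN) / (TP + TN + FP + FN) = (55 + 39) / 163 = 94/163.

94/163


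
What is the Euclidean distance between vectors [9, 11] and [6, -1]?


d = sqrt(sum of squared differences). (9-6)^2=9, (11--1)^2=144. Sum = 153.

sqrt(153)


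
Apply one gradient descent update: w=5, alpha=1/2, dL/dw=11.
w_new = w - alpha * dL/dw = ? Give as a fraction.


w_new = 5 - 1/2 * 11 = 5 - 11/2 = -1/2.

-1/2


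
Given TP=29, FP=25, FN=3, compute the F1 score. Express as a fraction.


Precision = 29/54 = 29/54. Recall = 29/32 = 29/32. F1 = 2*P*R/(P+R) = 29/43.

29/43


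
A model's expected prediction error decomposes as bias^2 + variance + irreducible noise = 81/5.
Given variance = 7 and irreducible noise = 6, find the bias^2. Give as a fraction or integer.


Total error = bias^2 + variance + irreducible noise. So bias^2 = 81/5 - 7 - 6 = 16/5.

16/5


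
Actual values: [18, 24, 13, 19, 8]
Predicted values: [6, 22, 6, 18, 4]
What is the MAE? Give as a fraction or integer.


MAE = (1/5) * (|18-6|=12 + |24-22|=2 + |13-6|=7 + |19-18|=1 + |8-4|=4). Sum = 26. MAE = 26/5.

26/5


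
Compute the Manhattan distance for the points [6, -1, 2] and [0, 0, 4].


d = sum of absolute differences: |6-0|=6 + |-1-0|=1 + |2-4|=2 = 9.

9


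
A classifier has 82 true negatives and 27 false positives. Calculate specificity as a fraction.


Specificity = TN / (TN + FP) = 82 / 109 = 82/109.

82/109


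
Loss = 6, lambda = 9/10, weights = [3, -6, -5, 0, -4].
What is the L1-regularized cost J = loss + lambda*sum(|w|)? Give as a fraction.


L1 norm = sum(|w|) = 18. J = 6 + 9/10 * 18 = 111/5.

111/5


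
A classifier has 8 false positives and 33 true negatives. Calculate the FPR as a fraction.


FPR = FP / (FP + TN) = 8 / 41 = 8/41.

8/41


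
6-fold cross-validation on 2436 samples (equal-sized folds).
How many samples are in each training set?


Each validation fold has 2436/6 = 406 samples. Training set = 2436 - 406 = 2030.

2030


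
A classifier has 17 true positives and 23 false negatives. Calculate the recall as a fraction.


Recall = TP / (TP + FN) = 17 / 40 = 17/40.

17/40


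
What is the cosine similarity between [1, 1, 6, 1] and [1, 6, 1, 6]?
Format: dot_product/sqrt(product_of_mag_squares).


dot = 19. |a|^2 = 39, |b|^2 = 74. cos = 19/sqrt(2886).

19/sqrt(2886)


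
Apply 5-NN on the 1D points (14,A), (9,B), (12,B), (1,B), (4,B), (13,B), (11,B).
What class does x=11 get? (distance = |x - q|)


Distances: |14-11|=3, |9-11|=2, |12-11|=1, |1-11|=10, |4-11|=7, |13-11|=2, |11-11|=0. 5 nearest: (11,B), (12,B), (9,B), (13,B), (14,A). Counts: {'B': 4, 'A': 1}. Majority class: B.

B


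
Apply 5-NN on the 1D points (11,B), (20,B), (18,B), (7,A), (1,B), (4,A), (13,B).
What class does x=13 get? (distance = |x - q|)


Distances: |11-13|=2, |20-13|=7, |18-13|=5, |7-13|=6, |1-13|=12, |4-13|=9, |13-13|=0. 5 nearest: (13,B), (11,B), (18,B), (7,A), (20,B). Counts: {'B': 4, 'A': 1}. Majority class: B.

B


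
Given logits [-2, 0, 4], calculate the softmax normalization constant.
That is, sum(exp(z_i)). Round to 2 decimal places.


Denom = e^-2=0.1353 + e^0=1.0000 + e^4=54.5982. Sum = 55.7335, which rounds to 55.73.

55.73


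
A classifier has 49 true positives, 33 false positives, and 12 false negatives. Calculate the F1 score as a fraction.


Precision = 49/82 = 49/82. Recall = 49/61 = 49/61. F1 = 2*P*R/(P+R) = 98/143.

98/143


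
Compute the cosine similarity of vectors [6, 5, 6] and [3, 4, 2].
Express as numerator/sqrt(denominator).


dot = 50. |a|^2 = 97, |b|^2 = 29. cos = 50/sqrt(2813).

50/sqrt(2813)


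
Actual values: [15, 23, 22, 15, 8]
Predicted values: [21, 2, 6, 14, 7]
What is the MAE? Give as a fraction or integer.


MAE = (1/5) * (|15-21|=6 + |23-2|=21 + |22-6|=16 + |15-14|=1 + |8-7|=1). Sum = 45. MAE = 9.

9


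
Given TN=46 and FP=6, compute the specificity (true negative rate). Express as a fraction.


Specificity = TN / (TN + FP) = 46 / 52 = 23/26.

23/26


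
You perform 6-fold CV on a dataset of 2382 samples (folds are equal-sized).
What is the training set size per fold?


Each validation fold has 2382/6 = 397 samples. Training set = 2382 - 397 = 1985.

1985


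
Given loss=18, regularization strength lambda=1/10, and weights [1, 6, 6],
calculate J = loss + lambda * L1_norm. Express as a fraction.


L1 norm = sum(|w|) = 13. J = 18 + 1/10 * 13 = 193/10.

193/10


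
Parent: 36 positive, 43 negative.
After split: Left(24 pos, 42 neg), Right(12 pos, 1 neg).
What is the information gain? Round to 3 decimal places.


H(parent) = 0.9943. H(left) = 0.9457, H(right) = 0.3912. Weighted = (66/79)*0.9457 + (13/79)*0.3912 = 0.8545. IG = 0.9943 - 0.8545 = 0.1398, which rounds to 0.140.

0.140


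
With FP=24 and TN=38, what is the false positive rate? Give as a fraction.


FPR = FP / (FP + TN) = 24 / 62 = 12/31.

12/31


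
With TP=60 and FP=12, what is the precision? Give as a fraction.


Precision = TP / (TP + FP) = 60 / 72 = 5/6.

5/6


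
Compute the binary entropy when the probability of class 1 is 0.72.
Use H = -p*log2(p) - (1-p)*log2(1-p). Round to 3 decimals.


H = -0.72*log2(0.72) - 0.28*log2(0.28) = 0.855.

0.855


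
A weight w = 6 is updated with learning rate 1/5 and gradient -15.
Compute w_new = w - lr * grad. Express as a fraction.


w_new = 6 - 1/5 * -15 = 6 - -3 = 9.

9


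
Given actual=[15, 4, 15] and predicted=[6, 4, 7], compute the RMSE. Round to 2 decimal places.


MSE = 48.3333. RMSE = sqrt(48.3333) = 6.95.

6.95


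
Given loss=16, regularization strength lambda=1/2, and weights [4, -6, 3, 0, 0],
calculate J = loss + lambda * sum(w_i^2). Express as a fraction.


L2 sq norm = sum(w^2) = 61. J = 16 + 1/2 * 61 = 93/2.

93/2


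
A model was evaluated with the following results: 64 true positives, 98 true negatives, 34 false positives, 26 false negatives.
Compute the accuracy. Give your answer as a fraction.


Accuracy = (TP + TN) / (TP + TN + FP + FN) = (64 + 98) / 222 = 27/37.

27/37


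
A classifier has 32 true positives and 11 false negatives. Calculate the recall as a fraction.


Recall = TP / (TP + FN) = 32 / 43 = 32/43.

32/43


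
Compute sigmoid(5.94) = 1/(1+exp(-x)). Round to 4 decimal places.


sigma(5.94) = 1/(1+e^(-5.94)) = 1/(1+0.002632) = 1/1.002632 = 0.9974.

0.9974


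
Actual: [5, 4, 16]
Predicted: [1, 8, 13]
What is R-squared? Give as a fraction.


Mean(y) = 25/3. SS_res = 41. SS_tot = 266/3. R^2 = 1 - 41/(266/3) = 143/266.

143/266


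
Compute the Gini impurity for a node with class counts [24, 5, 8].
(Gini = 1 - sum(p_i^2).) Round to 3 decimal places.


Total = 37. Proportions: 24/37, 5/37, 8/37. sum(p_i^2) = 0.4858. Gini = 1 - 0.4858 = 0.5142, which rounds to 0.514.

0.514


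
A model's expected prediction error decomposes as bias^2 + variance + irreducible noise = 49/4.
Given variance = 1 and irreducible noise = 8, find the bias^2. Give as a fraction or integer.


Total error = bias^2 + variance + irreducible noise. So bias^2 = 49/4 - 1 - 8 = 13/4.

13/4


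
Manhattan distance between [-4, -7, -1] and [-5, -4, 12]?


d = sum of absolute differences: |-4--5|=1 + |-7--4|=3 + |-1-12|=13 = 17.

17


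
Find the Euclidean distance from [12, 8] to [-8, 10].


d = sqrt(sum of squared differences). (12--8)^2=400, (8-10)^2=4. Sum = 404.

sqrt(404)


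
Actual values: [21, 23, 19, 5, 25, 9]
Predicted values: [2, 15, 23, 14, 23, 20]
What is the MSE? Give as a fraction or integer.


MSE = (1/6) * ((21-2)^2=361 + (23-15)^2=64 + (19-23)^2=16 + (5-14)^2=81 + (25-23)^2=4 + (9-20)^2=121). Sum = 647. MSE = 647/6.

647/6


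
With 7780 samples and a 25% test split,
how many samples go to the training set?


Test set = 7780 * 25% = 1945. Training set = 7780 - 1945 = 5835.

5835


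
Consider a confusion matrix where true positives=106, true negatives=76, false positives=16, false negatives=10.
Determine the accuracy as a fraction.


Accuracy = (TP + TN) / (TP + TN + FP + FN) = (106 + 76) / 208 = 7/8.

7/8


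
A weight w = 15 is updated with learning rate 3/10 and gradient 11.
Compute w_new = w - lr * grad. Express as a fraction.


w_new = 15 - 3/10 * 11 = 15 - 33/10 = 117/10.

117/10


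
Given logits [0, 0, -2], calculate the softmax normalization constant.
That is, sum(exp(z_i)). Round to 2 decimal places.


Denom = e^0=1.0000 + e^0=1.0000 + e^-2=0.1353. Sum = 2.1353, which rounds to 2.14.

2.14


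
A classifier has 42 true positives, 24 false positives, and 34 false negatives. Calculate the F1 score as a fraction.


Precision = 42/66 = 7/11. Recall = 42/76 = 21/38. F1 = 2*P*R/(P+R) = 42/71.

42/71


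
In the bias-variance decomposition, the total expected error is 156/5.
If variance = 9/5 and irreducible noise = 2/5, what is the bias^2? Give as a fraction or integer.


Total error = bias^2 + variance + irreducible noise. So bias^2 = 156/5 - 9/5 - 2/5 = 29.

29


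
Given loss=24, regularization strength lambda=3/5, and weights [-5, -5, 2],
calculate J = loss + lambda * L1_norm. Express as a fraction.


L1 norm = sum(|w|) = 12. J = 24 + 3/5 * 12 = 156/5.

156/5


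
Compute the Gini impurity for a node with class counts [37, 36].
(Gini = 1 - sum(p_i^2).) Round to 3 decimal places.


Total = 73. Proportions: 37/73, 36/73. sum(p_i^2) = 0.5001. Gini = 1 - 0.5001 = 0.4999, which rounds to 0.500.

0.500


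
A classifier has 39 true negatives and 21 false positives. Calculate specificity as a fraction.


Specificity = TN / (TN + FP) = 39 / 60 = 13/20.

13/20


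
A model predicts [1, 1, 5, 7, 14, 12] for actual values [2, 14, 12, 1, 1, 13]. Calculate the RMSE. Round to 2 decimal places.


MSE = 70.8333. RMSE = sqrt(70.8333) = 8.42.

8.42


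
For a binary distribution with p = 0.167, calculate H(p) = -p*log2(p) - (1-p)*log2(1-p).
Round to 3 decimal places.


H = -0.167*log2(0.167) - 0.833*log2(0.833) = 0.651.

0.651


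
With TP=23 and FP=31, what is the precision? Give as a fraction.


Precision = TP / (TP + FP) = 23 / 54 = 23/54.

23/54


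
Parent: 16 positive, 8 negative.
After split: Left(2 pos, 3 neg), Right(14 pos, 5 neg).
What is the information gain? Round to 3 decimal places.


H(parent) = 0.9183. H(left) = 0.9710, H(right) = 0.8315. Weighted = (5/24)*0.9710 + (19/24)*0.8315 = 0.8606. IG = 0.9183 - 0.8606 = 0.0577, which rounds to 0.058.

0.058


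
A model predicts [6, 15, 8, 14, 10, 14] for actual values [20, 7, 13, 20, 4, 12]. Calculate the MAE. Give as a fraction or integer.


MAE = (1/6) * (|20-6|=14 + |7-15|=8 + |13-8|=5 + |20-14|=6 + |4-10|=6 + |12-14|=2). Sum = 41. MAE = 41/6.

41/6


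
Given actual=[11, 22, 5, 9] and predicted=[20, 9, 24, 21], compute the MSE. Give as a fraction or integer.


MSE = (1/4) * ((11-20)^2=81 + (22-9)^2=169 + (5-24)^2=361 + (9-21)^2=144). Sum = 755. MSE = 755/4.

755/4


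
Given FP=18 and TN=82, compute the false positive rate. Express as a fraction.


FPR = FP / (FP + TN) = 18 / 100 = 9/50.

9/50


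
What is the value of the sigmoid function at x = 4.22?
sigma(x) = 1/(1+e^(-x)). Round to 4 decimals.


sigma(4.22) = 1/(1+e^(-4.22)) = 1/(1+0.014699) = 1/1.014699 = 0.9855.

0.9855


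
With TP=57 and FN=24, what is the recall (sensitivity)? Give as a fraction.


Recall = TP / (TP + FN) = 57 / 81 = 19/27.

19/27


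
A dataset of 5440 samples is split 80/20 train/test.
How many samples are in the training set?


Test set = 5440 * 20% = 1088. Training set = 5440 - 1088 = 4352.

4352


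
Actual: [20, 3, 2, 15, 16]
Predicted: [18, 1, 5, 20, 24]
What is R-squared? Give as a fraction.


Mean(y) = 56/5. SS_res = 106. SS_tot = 1334/5. R^2 = 1 - 106/(1334/5) = 402/667.

402/667


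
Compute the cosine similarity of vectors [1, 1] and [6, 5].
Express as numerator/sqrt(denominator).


dot = 11. |a|^2 = 2, |b|^2 = 61. cos = 11/sqrt(122).

11/sqrt(122)


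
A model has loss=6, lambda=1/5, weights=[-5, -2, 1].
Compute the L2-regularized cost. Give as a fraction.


L2 sq norm = sum(w^2) = 30. J = 6 + 1/5 * 30 = 12.

12


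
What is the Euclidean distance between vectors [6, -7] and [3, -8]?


d = sqrt(sum of squared differences). (6-3)^2=9, (-7--8)^2=1. Sum = 10.

sqrt(10)


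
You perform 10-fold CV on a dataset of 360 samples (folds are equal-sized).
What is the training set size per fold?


Each validation fold has 360/10 = 36 samples. Training set = 360 - 36 = 324.

324


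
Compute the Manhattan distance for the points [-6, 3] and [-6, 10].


d = sum of absolute differences: |-6--6|=0 + |3-10|=7 = 7.

7


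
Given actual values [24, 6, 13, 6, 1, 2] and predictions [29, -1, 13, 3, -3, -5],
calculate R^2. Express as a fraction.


Mean(y) = 26/3. SS_res = 148. SS_tot = 1114/3. R^2 = 1 - 148/(1114/3) = 335/557.

335/557


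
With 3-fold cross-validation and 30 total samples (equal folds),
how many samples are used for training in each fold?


Each validation fold has 30/3 = 10 samples. Training set = 30 - 10 = 20.

20


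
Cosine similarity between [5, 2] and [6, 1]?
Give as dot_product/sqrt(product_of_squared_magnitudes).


dot = 32. |a|^2 = 29, |b|^2 = 37. cos = 32/sqrt(1073).

32/sqrt(1073)


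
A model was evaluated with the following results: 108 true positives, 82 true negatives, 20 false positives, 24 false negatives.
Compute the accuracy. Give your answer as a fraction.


Accuracy = (TP + TN) / (TP + TN + FP + FN) = (108 + 82) / 234 = 95/117.

95/117


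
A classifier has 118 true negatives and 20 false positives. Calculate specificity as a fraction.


Specificity = TN / (TN + FP) = 118 / 138 = 59/69.

59/69


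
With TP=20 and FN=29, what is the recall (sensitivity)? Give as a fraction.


Recall = TP / (TP + FN) = 20 / 49 = 20/49.

20/49


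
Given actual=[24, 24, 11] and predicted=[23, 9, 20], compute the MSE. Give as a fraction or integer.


MSE = (1/3) * ((24-23)^2=1 + (24-9)^2=225 + (11-20)^2=81). Sum = 307. MSE = 307/3.

307/3


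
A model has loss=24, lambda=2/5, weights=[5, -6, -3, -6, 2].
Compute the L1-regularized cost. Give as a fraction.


L1 norm = sum(|w|) = 22. J = 24 + 2/5 * 22 = 164/5.

164/5


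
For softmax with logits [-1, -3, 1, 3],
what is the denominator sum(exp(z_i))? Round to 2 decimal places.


Denom = e^-1=0.3679 + e^-3=0.0498 + e^1=2.7183 + e^3=20.0855. Sum = 23.2215, which rounds to 23.22.

23.22


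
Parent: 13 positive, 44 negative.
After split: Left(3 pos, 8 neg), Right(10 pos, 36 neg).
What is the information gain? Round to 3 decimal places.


H(parent) = 0.7746. H(left) = 0.8454, H(right) = 0.7554. Weighted = (11/57)*0.8454 + (46/57)*0.7554 = 0.7728. IG = 0.7746 - 0.7728 = 0.0018, which rounds to 0.002.

0.002


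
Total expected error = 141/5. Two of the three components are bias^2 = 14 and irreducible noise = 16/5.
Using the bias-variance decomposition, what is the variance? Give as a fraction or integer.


Total error = bias^2 + variance + irreducible noise. So variance = 141/5 - 14 - 16/5 = 11.

11


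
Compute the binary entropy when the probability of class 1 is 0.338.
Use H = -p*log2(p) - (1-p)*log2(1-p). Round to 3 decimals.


H = -0.338*log2(0.338) - 0.662*log2(0.662) = 0.923.

0.923


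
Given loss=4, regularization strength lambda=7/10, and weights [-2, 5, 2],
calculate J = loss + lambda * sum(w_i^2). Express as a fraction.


L2 sq norm = sum(w^2) = 33. J = 4 + 7/10 * 33 = 271/10.

271/10


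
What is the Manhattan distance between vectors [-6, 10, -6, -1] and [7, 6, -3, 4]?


d = sum of absolute differences: |-6-7|=13 + |10-6|=4 + |-6--3|=3 + |-1-4|=5 = 25.

25


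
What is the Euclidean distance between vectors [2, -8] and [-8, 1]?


d = sqrt(sum of squared differences). (2--8)^2=100, (-8-1)^2=81. Sum = 181.

sqrt(181)


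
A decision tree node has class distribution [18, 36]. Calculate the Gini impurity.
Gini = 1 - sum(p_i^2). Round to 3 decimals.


Total = 54. Proportions: 18/54, 36/54. sum(p_i^2) = 0.5556. Gini = 1 - 0.5556 = 0.4444, which rounds to 0.444.

0.444


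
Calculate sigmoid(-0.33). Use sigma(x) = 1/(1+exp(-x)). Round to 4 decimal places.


sigma(-0.33) = 1/(1+e^(0.33)) = 1/(1+1.390968) = 1/2.390968 = 0.4182.

0.4182


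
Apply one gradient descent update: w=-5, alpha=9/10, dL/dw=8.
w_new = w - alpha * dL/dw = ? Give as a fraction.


w_new = -5 - 9/10 * 8 = -5 - 36/5 = -61/5.

-61/5


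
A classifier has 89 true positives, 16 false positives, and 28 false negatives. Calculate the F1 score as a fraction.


Precision = 89/105 = 89/105. Recall = 89/117 = 89/117. F1 = 2*P*R/(P+R) = 89/111.

89/111


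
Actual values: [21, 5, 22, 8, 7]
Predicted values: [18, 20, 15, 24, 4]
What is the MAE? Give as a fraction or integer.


MAE = (1/5) * (|21-18|=3 + |5-20|=15 + |22-15|=7 + |8-24|=16 + |7-4|=3). Sum = 44. MAE = 44/5.

44/5


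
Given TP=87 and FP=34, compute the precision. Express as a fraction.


Precision = TP / (TP + FP) = 87 / 121 = 87/121.

87/121


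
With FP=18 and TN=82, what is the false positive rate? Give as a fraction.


FPR = FP / (FP + TN) = 18 / 100 = 9/50.

9/50


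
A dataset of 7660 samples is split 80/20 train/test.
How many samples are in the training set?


Test set = 7660 * 20% = 1532. Training set = 7660 - 1532 = 6128.

6128


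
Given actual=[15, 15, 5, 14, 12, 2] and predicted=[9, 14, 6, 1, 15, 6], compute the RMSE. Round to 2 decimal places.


MSE = 38.6667. RMSE = sqrt(38.6667) = 6.22.

6.22


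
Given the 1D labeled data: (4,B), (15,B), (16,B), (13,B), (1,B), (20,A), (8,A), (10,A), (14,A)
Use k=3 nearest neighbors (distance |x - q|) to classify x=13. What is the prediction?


Distances: |4-13|=9, |15-13|=2, |16-13|=3, |13-13|=0, |1-13|=12, |20-13|=7, |8-13|=5, |10-13|=3, |14-13|=1. 3 nearest: (13,B), (14,A), (15,B). Counts: {'B': 2, 'A': 1}. Majority class: B.

B


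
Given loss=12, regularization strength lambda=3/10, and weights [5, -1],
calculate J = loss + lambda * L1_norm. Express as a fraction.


L1 norm = sum(|w|) = 6. J = 12 + 3/10 * 6 = 69/5.

69/5


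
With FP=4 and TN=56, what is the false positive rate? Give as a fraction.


FPR = FP / (FP + TN) = 4 / 60 = 1/15.

1/15


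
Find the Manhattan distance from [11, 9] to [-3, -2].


d = sum of absolute differences: |11--3|=14 + |9--2|=11 = 25.

25


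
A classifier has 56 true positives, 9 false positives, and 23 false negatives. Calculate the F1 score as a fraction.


Precision = 56/65 = 56/65. Recall = 56/79 = 56/79. F1 = 2*P*R/(P+R) = 7/9.

7/9


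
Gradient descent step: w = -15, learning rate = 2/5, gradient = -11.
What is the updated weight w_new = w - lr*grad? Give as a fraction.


w_new = -15 - 2/5 * -11 = -15 - -22/5 = -53/5.

-53/5


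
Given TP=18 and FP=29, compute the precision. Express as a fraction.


Precision = TP / (TP + FP) = 18 / 47 = 18/47.

18/47


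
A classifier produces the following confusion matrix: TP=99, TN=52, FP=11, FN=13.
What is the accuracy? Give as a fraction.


Accuracy = (TP + TN) / (TP + TN + FP + FN) = (99 + 52) / 175 = 151/175.

151/175


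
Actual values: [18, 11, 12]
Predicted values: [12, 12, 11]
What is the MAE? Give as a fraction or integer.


MAE = (1/3) * (|18-12|=6 + |11-12|=1 + |12-11|=1). Sum = 8. MAE = 8/3.

8/3


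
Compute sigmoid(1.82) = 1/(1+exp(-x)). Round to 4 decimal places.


sigma(1.82) = 1/(1+e^(-1.82)) = 1/(1+0.162026) = 1/1.162026 = 0.8606.

0.8606


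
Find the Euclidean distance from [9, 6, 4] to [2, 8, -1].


d = sqrt(sum of squared differences). (9-2)^2=49, (6-8)^2=4, (4--1)^2=25. Sum = 78.

sqrt(78)


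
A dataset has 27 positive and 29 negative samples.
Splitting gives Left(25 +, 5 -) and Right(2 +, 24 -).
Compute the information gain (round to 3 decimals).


H(parent) = 0.9991. H(left) = 0.6500, H(right) = 0.3912. Weighted = (30/56)*0.6500 + (26/56)*0.3912 = 0.5298. IG = 0.9991 - 0.5298 = 0.4693, which rounds to 0.469.

0.469


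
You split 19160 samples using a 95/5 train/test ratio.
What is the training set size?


Test set = 19160 * 5% = 958. Training set = 19160 - 958 = 18202.

18202


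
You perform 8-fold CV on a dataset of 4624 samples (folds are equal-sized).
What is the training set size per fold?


Each validation fold has 4624/8 = 578 samples. Training set = 4624 - 578 = 4046.

4046


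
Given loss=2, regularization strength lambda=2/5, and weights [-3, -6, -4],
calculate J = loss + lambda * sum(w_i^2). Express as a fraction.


L2 sq norm = sum(w^2) = 61. J = 2 + 2/5 * 61 = 132/5.

132/5


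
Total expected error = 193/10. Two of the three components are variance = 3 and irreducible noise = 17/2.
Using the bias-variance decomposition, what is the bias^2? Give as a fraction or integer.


Total error = bias^2 + variance + irreducible noise. So bias^2 = 193/10 - 3 - 17/2 = 39/5.

39/5


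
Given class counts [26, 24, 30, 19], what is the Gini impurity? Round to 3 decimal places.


Total = 99. Proportions: 26/99, 24/99, 30/99, 19/99. sum(p_i^2) = 0.2564. Gini = 1 - 0.2564 = 0.7436, which rounds to 0.744.

0.744


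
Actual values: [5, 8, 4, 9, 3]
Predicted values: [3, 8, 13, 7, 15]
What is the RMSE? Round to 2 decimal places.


MSE = 46.6000. RMSE = sqrt(46.6000) = 6.83.

6.83


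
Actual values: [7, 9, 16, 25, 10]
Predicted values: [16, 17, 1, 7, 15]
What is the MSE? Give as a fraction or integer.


MSE = (1/5) * ((7-16)^2=81 + (9-17)^2=64 + (16-1)^2=225 + (25-7)^2=324 + (10-15)^2=25). Sum = 719. MSE = 719/5.

719/5


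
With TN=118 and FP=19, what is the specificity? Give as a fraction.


Specificity = TN / (TN + FP) = 118 / 137 = 118/137.

118/137


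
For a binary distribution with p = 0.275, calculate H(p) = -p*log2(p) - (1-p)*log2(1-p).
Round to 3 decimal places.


H = -0.275*log2(0.275) - 0.725*log2(0.725) = 0.849.

0.849


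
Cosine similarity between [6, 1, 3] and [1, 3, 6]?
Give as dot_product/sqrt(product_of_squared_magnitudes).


dot = 27. |a|^2 = 46, |b|^2 = 46. cos = 27/sqrt(2116).

27/sqrt(2116)


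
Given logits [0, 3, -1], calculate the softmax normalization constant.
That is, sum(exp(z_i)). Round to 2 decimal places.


Denom = e^0=1.0000 + e^3=20.0855 + e^-1=0.3679. Sum = 21.4534, which rounds to 21.45.

21.45


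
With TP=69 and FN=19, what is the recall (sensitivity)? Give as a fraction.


Recall = TP / (TP + FN) = 69 / 88 = 69/88.

69/88


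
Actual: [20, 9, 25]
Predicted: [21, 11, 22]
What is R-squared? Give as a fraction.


Mean(y) = 18. SS_res = 14. SS_tot = 134. R^2 = 1 - 14/(134) = 60/67.

60/67


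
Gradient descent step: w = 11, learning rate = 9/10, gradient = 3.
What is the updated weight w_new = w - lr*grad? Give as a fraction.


w_new = 11 - 9/10 * 3 = 11 - 27/10 = 83/10.

83/10


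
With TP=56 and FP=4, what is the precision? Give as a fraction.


Precision = TP / (TP + FP) = 56 / 60 = 14/15.

14/15


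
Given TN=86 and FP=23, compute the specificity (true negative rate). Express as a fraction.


Specificity = TN / (TN + FP) = 86 / 109 = 86/109.

86/109


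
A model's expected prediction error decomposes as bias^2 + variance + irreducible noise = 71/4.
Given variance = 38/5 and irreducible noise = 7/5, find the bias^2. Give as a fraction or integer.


Total error = bias^2 + variance + irreducible noise. So bias^2 = 71/4 - 38/5 - 7/5 = 35/4.

35/4


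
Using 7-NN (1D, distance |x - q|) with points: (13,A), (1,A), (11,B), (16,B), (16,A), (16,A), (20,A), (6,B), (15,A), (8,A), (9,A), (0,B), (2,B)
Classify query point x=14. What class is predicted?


Distances: |13-14|=1, |1-14|=13, |11-14|=3, |16-14|=2, |16-14|=2, |16-14|=2, |20-14|=6, |6-14|=8, |15-14|=1, |8-14|=6, |9-14|=5, |0-14|=14, |2-14|=12. 7 nearest: (13,A), (15,A), (16,A), (16,A), (16,B), (11,B), (9,A). Counts: {'A': 5, 'B': 2}. Majority class: A.

A


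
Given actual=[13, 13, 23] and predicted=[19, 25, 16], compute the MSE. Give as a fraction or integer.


MSE = (1/3) * ((13-19)^2=36 + (13-25)^2=144 + (23-16)^2=49). Sum = 229. MSE = 229/3.

229/3


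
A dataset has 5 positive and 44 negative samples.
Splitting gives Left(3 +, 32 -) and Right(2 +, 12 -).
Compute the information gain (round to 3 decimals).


H(parent) = 0.4754. H(left) = 0.4220, H(right) = 0.5917. Weighted = (35/49)*0.4220 + (14/49)*0.5917 = 0.4705. IG = 0.4754 - 0.4705 = 0.0049, which rounds to 0.005.

0.005


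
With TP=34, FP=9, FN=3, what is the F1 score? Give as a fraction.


Precision = 34/43 = 34/43. Recall = 34/37 = 34/37. F1 = 2*P*R/(P+R) = 17/20.

17/20


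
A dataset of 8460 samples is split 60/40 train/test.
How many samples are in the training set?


Test set = 8460 * 40% = 3384. Training set = 8460 - 3384 = 5076.

5076


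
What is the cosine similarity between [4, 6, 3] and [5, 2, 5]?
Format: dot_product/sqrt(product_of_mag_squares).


dot = 47. |a|^2 = 61, |b|^2 = 54. cos = 47/sqrt(3294).

47/sqrt(3294)


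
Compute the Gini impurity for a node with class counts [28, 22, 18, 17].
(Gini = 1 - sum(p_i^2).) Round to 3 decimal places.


Total = 85. Proportions: 28/85, 22/85, 18/85, 17/85. sum(p_i^2) = 0.2603. Gini = 1 - 0.2603 = 0.7397, which rounds to 0.740.

0.740


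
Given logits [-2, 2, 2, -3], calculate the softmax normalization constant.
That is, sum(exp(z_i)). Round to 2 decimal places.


Denom = e^-2=0.1353 + e^2=7.3891 + e^2=7.3891 + e^-3=0.0498. Sum = 14.9633, which rounds to 14.96.

14.96


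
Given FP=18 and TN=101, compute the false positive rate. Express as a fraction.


FPR = FP / (FP + TN) = 18 / 119 = 18/119.

18/119


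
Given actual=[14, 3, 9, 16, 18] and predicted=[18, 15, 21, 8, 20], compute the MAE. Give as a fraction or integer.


MAE = (1/5) * (|14-18|=4 + |3-15|=12 + |9-21|=12 + |16-8|=8 + |18-20|=2). Sum = 38. MAE = 38/5.

38/5


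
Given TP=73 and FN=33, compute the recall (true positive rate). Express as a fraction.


Recall = TP / (TP + FN) = 73 / 106 = 73/106.

73/106


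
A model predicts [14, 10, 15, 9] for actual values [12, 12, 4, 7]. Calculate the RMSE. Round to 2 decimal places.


MSE = 33.2500. RMSE = sqrt(33.2500) = 5.77.

5.77


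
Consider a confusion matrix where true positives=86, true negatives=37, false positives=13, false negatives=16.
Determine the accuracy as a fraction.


Accuracy = (TP + TN) / (TP + TN + FP + FN) = (86 + 37) / 152 = 123/152.

123/152


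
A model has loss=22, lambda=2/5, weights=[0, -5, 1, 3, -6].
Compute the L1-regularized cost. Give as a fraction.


L1 norm = sum(|w|) = 15. J = 22 + 2/5 * 15 = 28.

28


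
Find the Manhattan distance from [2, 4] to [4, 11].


d = sum of absolute differences: |2-4|=2 + |4-11|=7 = 9.

9


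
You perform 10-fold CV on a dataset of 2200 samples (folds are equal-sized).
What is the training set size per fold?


Each validation fold has 2200/10 = 220 samples. Training set = 2200 - 220 = 1980.

1980


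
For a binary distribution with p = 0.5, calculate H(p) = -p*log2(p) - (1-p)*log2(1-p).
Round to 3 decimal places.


H = -0.5*log2(0.5) - 0.5*log2(0.5) = 1.000.

1.000


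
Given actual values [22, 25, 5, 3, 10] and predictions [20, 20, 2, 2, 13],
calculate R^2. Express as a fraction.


Mean(y) = 13. SS_res = 48. SS_tot = 398. R^2 = 1 - 48/(398) = 175/199.

175/199


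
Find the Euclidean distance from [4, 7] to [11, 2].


d = sqrt(sum of squared differences). (4-11)^2=49, (7-2)^2=25. Sum = 74.

sqrt(74)


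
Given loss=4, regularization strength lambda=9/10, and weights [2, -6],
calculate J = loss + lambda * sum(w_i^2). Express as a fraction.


L2 sq norm = sum(w^2) = 40. J = 4 + 9/10 * 40 = 40.

40


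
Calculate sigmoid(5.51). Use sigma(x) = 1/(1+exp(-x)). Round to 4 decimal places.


sigma(5.51) = 1/(1+e^(-5.51)) = 1/(1+0.004046) = 1/1.004046 = 0.9960.

0.9960


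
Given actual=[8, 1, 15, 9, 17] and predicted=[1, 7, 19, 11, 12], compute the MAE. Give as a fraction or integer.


MAE = (1/5) * (|8-1|=7 + |1-7|=6 + |15-19|=4 + |9-11|=2 + |17-12|=5). Sum = 24. MAE = 24/5.

24/5


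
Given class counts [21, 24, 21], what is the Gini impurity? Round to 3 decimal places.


Total = 66. Proportions: 21/66, 24/66, 21/66. sum(p_i^2) = 0.3347. Gini = 1 - 0.3347 = 0.6653, which rounds to 0.665.

0.665


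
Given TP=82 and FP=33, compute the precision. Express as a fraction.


Precision = TP / (TP + FP) = 82 / 115 = 82/115.

82/115


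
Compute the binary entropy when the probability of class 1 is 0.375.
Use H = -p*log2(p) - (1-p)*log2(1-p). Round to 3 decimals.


H = -0.375*log2(0.375) - 0.625*log2(0.625) = 0.954.

0.954


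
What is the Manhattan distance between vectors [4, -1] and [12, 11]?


d = sum of absolute differences: |4-12|=8 + |-1-11|=12 = 20.

20


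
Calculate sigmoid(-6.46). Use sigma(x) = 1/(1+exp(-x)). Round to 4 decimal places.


sigma(-6.46) = 1/(1+e^(6.46)) = 1/(1+639.061057) = 1/640.061057 = 0.0016.

0.0016


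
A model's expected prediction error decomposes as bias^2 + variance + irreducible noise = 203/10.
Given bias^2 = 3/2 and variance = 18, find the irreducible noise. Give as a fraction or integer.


Total error = bias^2 + variance + irreducible noise. So irreducible noise = 203/10 - 3/2 - 18 = 4/5.

4/5


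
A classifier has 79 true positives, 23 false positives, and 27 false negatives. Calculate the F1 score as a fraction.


Precision = 79/102 = 79/102. Recall = 79/106 = 79/106. F1 = 2*P*R/(P+R) = 79/104.

79/104


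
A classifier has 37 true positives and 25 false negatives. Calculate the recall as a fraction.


Recall = TP / (TP + FN) = 37 / 62 = 37/62.

37/62


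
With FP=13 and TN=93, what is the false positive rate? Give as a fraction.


FPR = FP / (FP + TN) = 13 / 106 = 13/106.

13/106


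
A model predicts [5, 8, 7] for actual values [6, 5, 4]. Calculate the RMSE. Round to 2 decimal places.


MSE = 6.3333. RMSE = sqrt(6.3333) = 2.52.

2.52


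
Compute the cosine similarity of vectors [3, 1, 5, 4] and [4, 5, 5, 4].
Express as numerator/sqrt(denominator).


dot = 58. |a|^2 = 51, |b|^2 = 82. cos = 58/sqrt(4182).

58/sqrt(4182)


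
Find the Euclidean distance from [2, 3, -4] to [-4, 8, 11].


d = sqrt(sum of squared differences). (2--4)^2=36, (3-8)^2=25, (-4-11)^2=225. Sum = 286.

sqrt(286)


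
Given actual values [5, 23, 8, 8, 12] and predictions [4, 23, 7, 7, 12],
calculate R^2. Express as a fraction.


Mean(y) = 56/5. SS_res = 3. SS_tot = 994/5. R^2 = 1 - 3/(994/5) = 979/994.

979/994
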